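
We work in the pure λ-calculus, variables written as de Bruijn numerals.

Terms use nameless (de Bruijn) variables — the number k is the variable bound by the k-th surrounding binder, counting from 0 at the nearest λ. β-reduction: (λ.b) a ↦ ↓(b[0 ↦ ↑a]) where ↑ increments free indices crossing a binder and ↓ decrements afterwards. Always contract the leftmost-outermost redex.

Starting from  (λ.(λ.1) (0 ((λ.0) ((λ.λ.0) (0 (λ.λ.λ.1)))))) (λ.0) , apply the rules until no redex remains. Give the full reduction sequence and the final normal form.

Answer: normal form = λ.0  (in 2 steps)

Derivation:
  start: (λ.(λ.1) (0 ((λ.0) ((λ.λ.0) (0 (λ.λ.λ.1)))))) (λ.0)
  [1] (λ.λ.0) ((λ.0) ((λ.0) ((λ.λ.0) ((λ.0) (λ.λ.λ.1)))))
  [2] λ.0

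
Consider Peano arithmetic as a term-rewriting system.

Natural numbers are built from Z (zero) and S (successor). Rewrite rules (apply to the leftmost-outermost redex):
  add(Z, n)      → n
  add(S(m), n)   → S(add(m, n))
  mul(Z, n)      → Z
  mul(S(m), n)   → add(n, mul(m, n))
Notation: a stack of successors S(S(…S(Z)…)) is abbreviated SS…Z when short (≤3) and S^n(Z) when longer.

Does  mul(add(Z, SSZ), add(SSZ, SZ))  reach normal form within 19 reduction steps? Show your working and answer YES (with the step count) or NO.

  start: mul(add(Z, SSZ), add(SSZ, SZ))
  [1] mul(SSZ, add(SSZ, SZ))
  [2] add(add(SSZ, SZ), mul(SZ, add(SSZ, SZ)))
  [3] add(S(add(SZ, SZ)), mul(SZ, add(SSZ, SZ)))
  [4] S(add(add(SZ, SZ), mul(SZ, add(SSZ, SZ))))
  [5] S(add(S(add(Z, SZ)), mul(SZ, add(SSZ, SZ))))
  [6] S(S(add(add(Z, SZ), mul(SZ, add(SSZ, SZ)))))
  [7] S(S(add(SZ, mul(SZ, add(SSZ, SZ)))))
  [8] S(S(S(add(Z, mul(SZ, add(SSZ, SZ))))))
  [9] S(S(S(mul(SZ, add(SSZ, SZ)))))
  [10] S(S(S(add(add(SSZ, SZ), mul(Z, add(SSZ, SZ))))))
  [11] S(S(S(add(S(add(SZ, SZ)), mul(Z, add(SSZ, SZ))))))
  [12] S(S(S(S(add(add(SZ, SZ), mul(Z, add(SSZ, SZ)))))))
  [13] S(S(S(S(add(S(add(Z, SZ)), mul(Z, add(SSZ, SZ)))))))
  [14] S(S(S(S(S(add(add(Z, SZ), mul(Z, add(SSZ, SZ))))))))
  [15] S(S(S(S(S(add(SZ, mul(Z, add(SSZ, SZ))))))))
  [16] S(S(S(S(S(S(add(Z, mul(Z, add(SSZ, SZ)))))))))
  [17] S(S(S(S(S(S(mul(Z, add(SSZ, SZ))))))))
  [18] S^6(Z)

Answer: YES — reaches normal form S^6(Z) in 18 ≤ 19 steps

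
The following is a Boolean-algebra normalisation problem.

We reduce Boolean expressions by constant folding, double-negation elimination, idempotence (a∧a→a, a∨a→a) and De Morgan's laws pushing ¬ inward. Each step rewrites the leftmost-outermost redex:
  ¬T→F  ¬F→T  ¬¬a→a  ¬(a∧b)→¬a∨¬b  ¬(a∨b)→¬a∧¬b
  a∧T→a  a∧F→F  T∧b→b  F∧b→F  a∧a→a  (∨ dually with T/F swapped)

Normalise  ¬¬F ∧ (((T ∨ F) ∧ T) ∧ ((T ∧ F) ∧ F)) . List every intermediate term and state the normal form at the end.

Answer: normal form = F  (in 2 steps)

Working:
  start: ¬¬F ∧ (((T ∨ F) ∧ T) ∧ ((T ∧ F) ∧ F))
  [1] F ∧ (((T ∨ F) ∧ T) ∧ ((T ∧ F) ∧ F))
  [2] F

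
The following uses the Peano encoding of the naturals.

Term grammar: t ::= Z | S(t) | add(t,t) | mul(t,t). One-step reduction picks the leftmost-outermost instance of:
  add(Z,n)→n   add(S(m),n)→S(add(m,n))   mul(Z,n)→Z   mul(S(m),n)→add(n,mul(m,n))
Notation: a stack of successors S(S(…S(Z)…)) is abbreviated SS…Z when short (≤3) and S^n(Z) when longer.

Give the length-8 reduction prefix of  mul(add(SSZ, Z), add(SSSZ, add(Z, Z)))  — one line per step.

  start: mul(add(SSZ, Z), add(SSSZ, add(Z, Z)))
  [1] mul(S(add(SZ, Z)), add(SSSZ, add(Z, Z)))
  [2] add(add(SSSZ, add(Z, Z)), mul(add(SZ, Z), add(SSSZ, add(Z, Z))))
  [3] add(S(add(SSZ, add(Z, Z))), mul(add(SZ, Z), add(SSSZ, add(Z, Z))))
  [4] S(add(add(SSZ, add(Z, Z)), mul(add(SZ, Z), add(SSSZ, add(Z, Z)))))
  [5] S(add(S(add(SZ, add(Z, Z))), mul(add(SZ, Z), add(SSSZ, add(Z, Z)))))
  [6] S(S(add(add(SZ, add(Z, Z)), mul(add(SZ, Z), add(SSSZ, add(Z, Z))))))
  [7] S(S(add(S(add(Z, add(Z, Z))), mul(add(SZ, Z), add(SSSZ, add(Z, Z))))))
  [8] S(S(S(add(add(Z, add(Z, Z)), mul(add(SZ, Z), add(SSSZ, add(Z, Z)))))))

Answer: after 8 steps: S(S(S(add(add(Z, add(Z, Z)), mul(add(SZ, Z), add(SSSZ, add(Z, Z)))))))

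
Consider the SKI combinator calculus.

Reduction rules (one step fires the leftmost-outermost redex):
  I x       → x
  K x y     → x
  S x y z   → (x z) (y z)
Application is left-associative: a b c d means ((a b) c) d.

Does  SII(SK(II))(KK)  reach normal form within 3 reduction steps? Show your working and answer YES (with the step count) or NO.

  start: SII(SK(II))(KK)
  step 1: I(SK(II))(I(SK(II)))(KK)
  step 2: SK(II)(I(SK(II)))(KK)
  step 3: K(I(SK(II)))(II(I(SK(II))))(KK)

Answer: NO — after 3 steps the term is K(I(SK(II)))(II(I(SK(II))))(KK), not yet normal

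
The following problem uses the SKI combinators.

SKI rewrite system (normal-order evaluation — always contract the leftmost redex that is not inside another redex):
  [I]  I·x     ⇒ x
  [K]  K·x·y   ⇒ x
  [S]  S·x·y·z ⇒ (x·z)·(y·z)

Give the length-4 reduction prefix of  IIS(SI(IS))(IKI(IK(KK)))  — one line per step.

  start: IIS(SI(IS))(IKI(IK(KK)))
  step 1: IS(SI(IS))(IKI(IK(KK)))
  step 2: S(SI(IS))(IKI(IK(KK)))
  step 3: S(SIS)(IKI(IK(KK)))
  step 4: S(SIS)(KI(IK(KK)))

Answer: after 4 steps: S(SIS)(KI(IK(KK)))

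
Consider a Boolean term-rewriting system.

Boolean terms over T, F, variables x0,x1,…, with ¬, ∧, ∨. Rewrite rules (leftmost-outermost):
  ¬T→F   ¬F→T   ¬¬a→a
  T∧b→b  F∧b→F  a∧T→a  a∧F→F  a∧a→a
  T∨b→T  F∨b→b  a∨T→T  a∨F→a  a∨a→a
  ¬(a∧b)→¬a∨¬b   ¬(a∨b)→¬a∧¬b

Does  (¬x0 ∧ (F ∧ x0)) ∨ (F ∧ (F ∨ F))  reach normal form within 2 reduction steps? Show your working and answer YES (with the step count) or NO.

  start: (¬x0 ∧ (F ∧ x0)) ∨ (F ∧ (F ∨ F))
  →1  (¬x0 ∧ F) ∨ (F ∧ (F ∨ F))
  →2  F ∨ (F ∧ (F ∨ F))

Answer: NO — after 2 steps the term is F ∨ (F ∧ (F ∨ F)), not yet normal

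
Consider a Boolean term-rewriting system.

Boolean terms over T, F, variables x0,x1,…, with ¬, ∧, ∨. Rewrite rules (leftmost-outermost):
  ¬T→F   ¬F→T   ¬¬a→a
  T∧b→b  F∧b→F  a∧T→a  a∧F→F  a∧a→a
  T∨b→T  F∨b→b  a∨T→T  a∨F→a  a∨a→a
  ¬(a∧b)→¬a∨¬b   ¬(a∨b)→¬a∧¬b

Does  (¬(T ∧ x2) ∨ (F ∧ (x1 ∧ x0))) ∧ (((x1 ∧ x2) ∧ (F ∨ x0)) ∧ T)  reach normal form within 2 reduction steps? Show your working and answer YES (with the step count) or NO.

  start: (¬(T ∧ x2) ∨ (F ∧ (x1 ∧ x0))) ∧ (((x1 ∧ x2) ∧ (F ∨ x0)) ∧ T)
  [1] ((¬T ∨ ¬x2) ∨ (F ∧ (x1 ∧ x0))) ∧ (((x1 ∧ x2) ∧ (F ∨ x0)) ∧ T)
  [2] ((F ∨ ¬x2) ∨ (F ∧ (x1 ∧ x0))) ∧ (((x1 ∧ x2) ∧ (F ∨ x0)) ∧ T)

Answer: NO — after 2 steps the term is ((F ∨ ¬x2) ∨ (F ∧ (x1 ∧ x0))) ∧ (((x1 ∧ x2) ∧ (F ∨ x0)) ∧ T), not yet normal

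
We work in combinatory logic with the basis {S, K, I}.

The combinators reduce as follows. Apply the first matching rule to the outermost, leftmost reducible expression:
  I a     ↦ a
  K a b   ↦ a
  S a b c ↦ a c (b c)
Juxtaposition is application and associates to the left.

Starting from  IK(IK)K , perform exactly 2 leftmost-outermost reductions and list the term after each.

Answer: after 2 steps: IK

Derivation:
  start: IK(IK)K
  [1] K(IK)K
  [2] IK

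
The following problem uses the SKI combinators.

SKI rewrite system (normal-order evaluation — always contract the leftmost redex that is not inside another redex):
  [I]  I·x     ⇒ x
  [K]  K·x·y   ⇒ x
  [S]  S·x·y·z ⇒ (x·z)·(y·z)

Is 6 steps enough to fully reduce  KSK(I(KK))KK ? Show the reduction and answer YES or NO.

  start: KSK(I(KK))KK
  [1] S(I(KK))KK
  [2] I(KK)K(KK)
  [3] KKK(KK)
  [4] K(KK)

Answer: YES — reaches normal form K(KK) in 4 ≤ 6 steps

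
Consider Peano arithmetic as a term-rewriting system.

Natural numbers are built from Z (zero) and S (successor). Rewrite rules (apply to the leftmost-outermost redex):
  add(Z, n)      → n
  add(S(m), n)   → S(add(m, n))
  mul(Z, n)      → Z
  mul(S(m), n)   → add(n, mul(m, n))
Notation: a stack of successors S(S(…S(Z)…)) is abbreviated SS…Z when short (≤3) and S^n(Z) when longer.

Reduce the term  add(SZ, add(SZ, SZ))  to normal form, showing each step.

  start: add(SZ, add(SZ, SZ))
  step 1: S(add(Z, add(SZ, SZ)))
  step 2: S(add(SZ, SZ))
  step 3: S(S(add(Z, SZ)))
  step 4: SSSZ

Answer: normal form = SSSZ  (in 4 steps)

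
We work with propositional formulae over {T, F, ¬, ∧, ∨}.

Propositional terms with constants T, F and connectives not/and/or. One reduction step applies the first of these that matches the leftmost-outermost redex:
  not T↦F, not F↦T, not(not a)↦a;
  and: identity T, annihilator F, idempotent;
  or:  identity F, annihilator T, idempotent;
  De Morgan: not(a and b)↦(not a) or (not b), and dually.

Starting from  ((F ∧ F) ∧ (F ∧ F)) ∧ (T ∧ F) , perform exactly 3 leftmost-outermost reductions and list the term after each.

Answer: after 3 steps: F

Reduction:
  start: ((F ∧ F) ∧ (F ∧ F)) ∧ (T ∧ F)
  step 1: (F ∧ F) ∧ (T ∧ F)
  step 2: F ∧ (T ∧ F)
  step 3: F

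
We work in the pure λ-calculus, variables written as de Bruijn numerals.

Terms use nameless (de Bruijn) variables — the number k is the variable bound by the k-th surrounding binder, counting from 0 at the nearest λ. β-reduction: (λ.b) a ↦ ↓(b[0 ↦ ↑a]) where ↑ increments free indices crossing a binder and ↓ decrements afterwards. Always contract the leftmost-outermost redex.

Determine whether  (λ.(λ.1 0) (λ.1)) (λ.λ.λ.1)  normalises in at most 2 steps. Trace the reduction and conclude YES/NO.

  start: (λ.(λ.1 0) (λ.1)) (λ.λ.λ.1)
  [1] (λ.(λ.λ.λ.1) 0) (λ.λ.λ.λ.1)
  [2] (λ.λ.λ.1) (λ.λ.λ.λ.1)

Answer: NO — after 2 steps the term is (λ.λ.λ.1) (λ.λ.λ.λ.1), not yet normal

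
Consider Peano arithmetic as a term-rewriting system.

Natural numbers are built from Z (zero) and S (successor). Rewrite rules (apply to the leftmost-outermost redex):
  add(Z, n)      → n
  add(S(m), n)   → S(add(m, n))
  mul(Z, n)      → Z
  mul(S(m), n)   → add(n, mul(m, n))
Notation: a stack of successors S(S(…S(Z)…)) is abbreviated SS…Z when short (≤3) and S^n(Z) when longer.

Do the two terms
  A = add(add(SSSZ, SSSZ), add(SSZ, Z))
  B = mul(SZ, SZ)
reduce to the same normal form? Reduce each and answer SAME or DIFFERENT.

Term A:
  start: add(add(SSSZ, SSSZ), add(SSZ, Z))
  →1  add(S(add(SSZ, SSSZ)), add(SSZ, Z))
  →2  S(add(add(SSZ, SSSZ), add(SSZ, Z)))
  →3  S(add(S(add(SZ, SSSZ)), add(SSZ, Z)))
  →4  S(S(add(add(SZ, SSSZ), add(SSZ, Z))))
  →5  S(S(add(S(add(Z, SSSZ)), add(SSZ, Z))))
  →6  S(S(S(add(add(Z, SSSZ), add(SSZ, Z)))))
  →7  S(S(S(add(SSSZ, add(SSZ, Z)))))
  →8  S(S(S(S(add(SSZ, add(SSZ, Z))))))
  →9  S(S(S(S(S(add(SZ, add(SSZ, Z)))))))
  →10  S(S(S(S(S(S(add(Z, add(SSZ, Z))))))))
  →11  S(S(S(S(S(S(add(SSZ, Z)))))))
  →12  S(S(S(S(S(S(S(add(SZ, Z))))))))
  →13  S(S(S(S(S(S(S(S(add(Z, Z)))))))))
  →14  S^8(Z)

Term B:
  start: mul(SZ, SZ)
  →1  add(SZ, mul(Z, SZ))
  →2  S(add(Z, mul(Z, SZ)))
  →3  S(mul(Z, SZ))
  →4  SZ

Answer: DIFFERENT — A ⇓ S^8(Z), B ⇓ SZ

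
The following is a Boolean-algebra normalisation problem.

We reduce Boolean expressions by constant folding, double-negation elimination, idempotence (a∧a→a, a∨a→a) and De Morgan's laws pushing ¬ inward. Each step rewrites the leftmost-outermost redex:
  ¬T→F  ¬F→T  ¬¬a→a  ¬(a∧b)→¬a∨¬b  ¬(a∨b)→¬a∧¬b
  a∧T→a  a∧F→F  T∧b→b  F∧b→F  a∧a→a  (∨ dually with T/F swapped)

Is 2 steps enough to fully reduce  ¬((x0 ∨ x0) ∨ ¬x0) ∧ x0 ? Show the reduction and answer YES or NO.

Answer: NO — after 2 steps the term is ((¬x0 ∧ ¬x0) ∧ ¬¬x0) ∧ x0, not yet normal

Working:
  start: ¬((x0 ∨ x0) ∨ ¬x0) ∧ x0
  [1] (¬(x0 ∨ x0) ∧ ¬¬x0) ∧ x0
  [2] ((¬x0 ∧ ¬x0) ∧ ¬¬x0) ∧ x0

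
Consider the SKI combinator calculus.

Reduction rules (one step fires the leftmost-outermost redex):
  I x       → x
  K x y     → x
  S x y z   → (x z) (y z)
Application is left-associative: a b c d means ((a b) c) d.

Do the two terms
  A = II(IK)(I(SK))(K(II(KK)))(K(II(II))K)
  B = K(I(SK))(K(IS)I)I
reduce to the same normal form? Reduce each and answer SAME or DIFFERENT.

Answer: SAME — A ⇓ SKI, B ⇓ SKI

Derivation:
Term A:
  start: II(IK)(I(SK))(K(II(KK)))(K(II(II))K)
  [1] I(IK)(I(SK))(K(II(KK)))(K(II(II))K)
  [2] IK(I(SK))(K(II(KK)))(K(II(II))K)
  [3] K(I(SK))(K(II(KK)))(K(II(II))K)
  [4] I(SK)(K(II(II))K)
  [5] SK(K(II(II))K)
  [6] SK(II(II))
  [7] SK(I(II))
  [8] SK(II)
  [9] SKI

Term B:
  start: K(I(SK))(K(IS)I)I
  [1] I(SK)I
  [2] SKI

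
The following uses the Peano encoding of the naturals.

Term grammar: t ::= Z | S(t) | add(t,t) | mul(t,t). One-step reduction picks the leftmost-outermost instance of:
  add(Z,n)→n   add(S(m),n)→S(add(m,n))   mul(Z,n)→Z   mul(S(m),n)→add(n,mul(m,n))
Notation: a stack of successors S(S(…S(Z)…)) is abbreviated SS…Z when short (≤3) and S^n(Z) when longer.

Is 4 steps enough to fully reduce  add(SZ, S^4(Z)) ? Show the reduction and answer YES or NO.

  start: add(SZ, S^4(Z))
  step 1: S(add(Z, S^4(Z)))
  step 2: S^5(Z)

Answer: YES — reaches normal form S^5(Z) in 2 ≤ 4 steps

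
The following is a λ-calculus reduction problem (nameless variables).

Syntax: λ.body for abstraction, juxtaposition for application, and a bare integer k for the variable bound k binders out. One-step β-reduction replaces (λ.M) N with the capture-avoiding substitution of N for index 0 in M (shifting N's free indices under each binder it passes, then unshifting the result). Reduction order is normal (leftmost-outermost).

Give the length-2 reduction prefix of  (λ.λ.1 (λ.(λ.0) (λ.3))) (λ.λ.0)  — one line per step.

Answer: after 2 steps: λ.λ.0

Working:
  start: (λ.λ.1 (λ.(λ.0) (λ.3))) (λ.λ.0)
  [1] λ.(λ.λ.0) (λ.(λ.0) (λ.λ.λ.0))
  [2] λ.λ.0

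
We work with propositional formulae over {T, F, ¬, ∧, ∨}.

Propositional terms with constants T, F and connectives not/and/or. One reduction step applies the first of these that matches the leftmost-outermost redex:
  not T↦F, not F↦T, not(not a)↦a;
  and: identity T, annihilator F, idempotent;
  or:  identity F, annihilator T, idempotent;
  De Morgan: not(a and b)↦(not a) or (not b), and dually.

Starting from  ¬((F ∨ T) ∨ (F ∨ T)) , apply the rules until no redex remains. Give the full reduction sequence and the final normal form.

  start: ¬((F ∨ T) ∨ (F ∨ T))
  step 1: ¬(F ∨ T) ∧ ¬(F ∨ T)
  step 2: ¬(F ∨ T)
  step 3: ¬F ∧ ¬T
  step 4: T ∧ ¬T
  step 5: ¬T
  step 6: F

Answer: normal form = F  (in 6 steps)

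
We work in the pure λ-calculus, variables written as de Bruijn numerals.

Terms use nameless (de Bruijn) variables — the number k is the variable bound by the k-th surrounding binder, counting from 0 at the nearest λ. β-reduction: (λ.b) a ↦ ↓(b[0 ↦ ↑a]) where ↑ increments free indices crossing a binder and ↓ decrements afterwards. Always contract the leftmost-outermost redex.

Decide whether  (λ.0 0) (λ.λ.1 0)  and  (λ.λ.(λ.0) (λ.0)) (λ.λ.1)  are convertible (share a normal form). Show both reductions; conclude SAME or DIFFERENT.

Term A:
  start: (λ.0 0) (λ.λ.1 0)
  →1  (λ.λ.1 0) (λ.λ.1 0)
  →2  λ.(λ.λ.1 0) 0
  →3  λ.λ.1 0

Term B:
  start: (λ.λ.(λ.0) (λ.0)) (λ.λ.1)
  →1  λ.(λ.0) (λ.0)
  →2  λ.λ.0

Answer: DIFFERENT — A ⇓ λ.λ.1 0, B ⇓ λ.λ.0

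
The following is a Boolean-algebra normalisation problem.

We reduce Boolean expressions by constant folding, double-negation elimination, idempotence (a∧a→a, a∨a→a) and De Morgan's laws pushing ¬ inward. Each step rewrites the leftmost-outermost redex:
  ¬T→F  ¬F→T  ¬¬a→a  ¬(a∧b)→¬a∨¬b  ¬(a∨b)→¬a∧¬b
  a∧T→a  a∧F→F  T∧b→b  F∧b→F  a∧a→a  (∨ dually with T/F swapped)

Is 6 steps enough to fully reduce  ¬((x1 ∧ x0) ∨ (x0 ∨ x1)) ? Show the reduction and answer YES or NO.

  start: ¬((x1 ∧ x0) ∨ (x0 ∨ x1))
  [1] ¬(x1 ∧ x0) ∧ ¬(x0 ∨ x1)
  [2] (¬x1 ∨ ¬x0) ∧ ¬(x0 ∨ x1)
  [3] (¬x1 ∨ ¬x0) ∧ (¬x0 ∧ ¬x1)

Answer: YES — reaches normal form (¬x1 ∨ ¬x0) ∧ (¬x0 ∧ ¬x1) in 3 ≤ 6 steps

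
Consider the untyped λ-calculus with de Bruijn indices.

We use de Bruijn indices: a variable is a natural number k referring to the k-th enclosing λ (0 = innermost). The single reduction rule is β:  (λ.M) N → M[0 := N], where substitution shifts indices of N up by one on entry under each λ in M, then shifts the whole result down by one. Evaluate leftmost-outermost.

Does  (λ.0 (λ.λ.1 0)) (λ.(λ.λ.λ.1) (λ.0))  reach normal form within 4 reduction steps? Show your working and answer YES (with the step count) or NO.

Answer: YES — reaches normal form λ.λ.1 in 3 ≤ 4 steps

Reduction:
  start: (λ.0 (λ.λ.1 0)) (λ.(λ.λ.λ.1) (λ.0))
  [1] (λ.(λ.λ.λ.1) (λ.0)) (λ.λ.1 0)
  [2] (λ.λ.λ.1) (λ.0)
  [3] λ.λ.1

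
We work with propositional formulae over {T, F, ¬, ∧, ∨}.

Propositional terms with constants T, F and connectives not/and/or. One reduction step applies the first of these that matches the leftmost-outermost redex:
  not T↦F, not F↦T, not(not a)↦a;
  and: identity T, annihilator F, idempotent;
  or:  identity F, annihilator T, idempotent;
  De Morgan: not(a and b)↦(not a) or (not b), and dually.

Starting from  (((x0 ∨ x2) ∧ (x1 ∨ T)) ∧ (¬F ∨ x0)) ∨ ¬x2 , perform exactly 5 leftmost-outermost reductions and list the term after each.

Answer: after 5 steps: (x0 ∨ x2) ∨ ¬x2

Working:
  start: (((x0 ∨ x2) ∧ (x1 ∨ T)) ∧ (¬F ∨ x0)) ∨ ¬x2
  →1  (((x0 ∨ x2) ∧ T) ∧ (¬F ∨ x0)) ∨ ¬x2
  →2  ((x0 ∨ x2) ∧ (¬F ∨ x0)) ∨ ¬x2
  →3  ((x0 ∨ x2) ∧ (T ∨ x0)) ∨ ¬x2
  →4  ((x0 ∨ x2) ∧ T) ∨ ¬x2
  →5  (x0 ∨ x2) ∨ ¬x2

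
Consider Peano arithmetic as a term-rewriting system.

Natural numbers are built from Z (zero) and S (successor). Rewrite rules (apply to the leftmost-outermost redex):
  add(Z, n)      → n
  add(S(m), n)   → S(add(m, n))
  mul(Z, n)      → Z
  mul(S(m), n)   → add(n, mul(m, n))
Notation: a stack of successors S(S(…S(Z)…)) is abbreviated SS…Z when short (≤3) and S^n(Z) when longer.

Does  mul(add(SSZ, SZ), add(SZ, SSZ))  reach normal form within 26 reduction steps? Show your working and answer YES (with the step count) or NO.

  start: mul(add(SSZ, SZ), add(SZ, SSZ))
  [1] mul(S(add(SZ, SZ)), add(SZ, SSZ))
  [2] add(add(SZ, SSZ), mul(add(SZ, SZ), add(SZ, SSZ)))
  [3] add(S(add(Z, SSZ)), mul(add(SZ, SZ), add(SZ, SSZ)))
  [4] S(add(add(Z, SSZ), mul(add(SZ, SZ), add(SZ, SSZ))))
  [5] S(add(SSZ, mul(add(SZ, SZ), add(SZ, SSZ))))
  [6] S(S(add(SZ, mul(add(SZ, SZ), add(SZ, SSZ)))))
  [7] S(S(S(add(Z, mul(add(SZ, SZ), add(SZ, SSZ))))))
  [8] S(S(S(mul(add(SZ, SZ), add(SZ, SSZ)))))
  [9] S(S(S(mul(S(add(Z, SZ)), add(SZ, SSZ)))))
  [10] S(S(S(add(add(SZ, SSZ), mul(add(Z, SZ), add(SZ, SSZ))))))
  [11] S(S(S(add(S(add(Z, SSZ)), mul(add(Z, SZ), add(SZ, SSZ))))))
  [12] S(S(S(S(add(add(Z, SSZ), mul(add(Z, SZ), add(SZ, SSZ)))))))
  [13] S(S(S(S(add(SSZ, mul(add(Z, SZ), add(SZ, SSZ)))))))
  [14] S(S(S(S(S(add(SZ, mul(add(Z, SZ), add(SZ, SSZ))))))))
  [15] S(S(S(S(S(S(add(Z, mul(add(Z, SZ), add(SZ, SSZ)))))))))
  [16] S(S(S(S(S(S(mul(add(Z, SZ), add(SZ, SSZ))))))))
  [17] S(S(S(S(S(S(mul(SZ, add(SZ, SSZ))))))))
  [18] S(S(S(S(S(S(add(add(SZ, SSZ), mul(Z, add(SZ, SSZ)))))))))
  [19] S(S(S(S(S(S(add(S(add(Z, SSZ)), mul(Z, add(SZ, SSZ)))))))))
  [20] S(S(S(S(S(S(S(add(add(Z, SSZ), mul(Z, add(SZ, SSZ))))))))))
  [21] S(S(S(S(S(S(S(add(SSZ, mul(Z, add(SZ, SSZ))))))))))
  [22] S(S(S(S(S(S(S(S(add(SZ, mul(Z, add(SZ, SSZ)))))))))))
  [23] S(S(S(S(S(S(S(S(S(add(Z, mul(Z, add(SZ, SSZ))))))))))))
  [24] S(S(S(S(S(S(S(S(S(mul(Z, add(SZ, SSZ)))))))))))
  [25] S^9(Z)

Answer: YES — reaches normal form S^9(Z) in 25 ≤ 26 steps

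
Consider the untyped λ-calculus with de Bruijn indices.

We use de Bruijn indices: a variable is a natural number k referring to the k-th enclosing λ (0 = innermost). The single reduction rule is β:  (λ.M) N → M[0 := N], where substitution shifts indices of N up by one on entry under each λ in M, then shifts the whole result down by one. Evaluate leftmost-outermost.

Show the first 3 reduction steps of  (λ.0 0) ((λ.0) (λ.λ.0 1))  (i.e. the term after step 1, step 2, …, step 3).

  start: (λ.0 0) ((λ.0) (λ.λ.0 1))
  →1  (λ.0) (λ.λ.0 1) ((λ.0) (λ.λ.0 1))
  →2  (λ.λ.0 1) ((λ.0) (λ.λ.0 1))
  →3  λ.0 ((λ.0) (λ.λ.0 1))

Answer: after 3 steps: λ.0 ((λ.0) (λ.λ.0 1))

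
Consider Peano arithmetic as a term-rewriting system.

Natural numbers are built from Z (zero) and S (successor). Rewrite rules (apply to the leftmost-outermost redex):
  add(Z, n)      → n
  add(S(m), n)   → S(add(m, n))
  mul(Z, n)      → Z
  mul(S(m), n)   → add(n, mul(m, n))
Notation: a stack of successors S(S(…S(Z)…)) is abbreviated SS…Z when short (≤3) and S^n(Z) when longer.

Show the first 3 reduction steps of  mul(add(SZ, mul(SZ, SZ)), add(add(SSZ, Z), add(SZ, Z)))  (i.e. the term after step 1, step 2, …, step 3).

  start: mul(add(SZ, mul(SZ, SZ)), add(add(SSZ, Z), add(SZ, Z)))
  step 1: mul(S(add(Z, mul(SZ, SZ))), add(add(SSZ, Z), add(SZ, Z)))
  step 2: add(add(add(SSZ, Z), add(SZ, Z)), mul(add(Z, mul(SZ, SZ)), add(add(SSZ, Z), add(SZ, Z))))
  step 3: add(add(S(add(SZ, Z)), add(SZ, Z)), mul(add(Z, mul(SZ, SZ)), add(add(SSZ, Z), add(SZ, Z))))

Answer: after 3 steps: add(add(S(add(SZ, Z)), add(SZ, Z)), mul(add(Z, mul(SZ, SZ)), add(add(SSZ, Z), add(SZ, Z))))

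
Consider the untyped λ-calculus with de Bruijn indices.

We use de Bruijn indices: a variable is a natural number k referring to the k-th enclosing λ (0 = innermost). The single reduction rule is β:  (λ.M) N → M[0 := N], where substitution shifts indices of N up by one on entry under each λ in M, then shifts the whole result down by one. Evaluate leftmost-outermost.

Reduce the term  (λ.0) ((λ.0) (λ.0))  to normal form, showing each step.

  start: (λ.0) ((λ.0) (λ.0))
  →1  (λ.0) (λ.0)
  →2  λ.0

Answer: normal form = λ.0  (in 2 steps)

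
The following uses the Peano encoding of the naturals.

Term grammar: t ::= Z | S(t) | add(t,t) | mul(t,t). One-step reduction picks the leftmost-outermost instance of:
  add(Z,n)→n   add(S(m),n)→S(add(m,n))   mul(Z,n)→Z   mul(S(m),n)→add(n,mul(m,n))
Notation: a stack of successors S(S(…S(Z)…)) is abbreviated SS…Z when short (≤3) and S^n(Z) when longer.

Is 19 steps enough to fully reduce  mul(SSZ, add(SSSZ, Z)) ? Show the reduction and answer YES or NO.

Answer: YES — reaches normal form S^6(Z) in 19 ≤ 19 steps

Derivation:
  start: mul(SSZ, add(SSSZ, Z))
  [1] add(add(SSSZ, Z), mul(SZ, add(SSSZ, Z)))
  [2] add(S(add(SSZ, Z)), mul(SZ, add(SSSZ, Z)))
  [3] S(add(add(SSZ, Z), mul(SZ, add(SSSZ, Z))))
  [4] S(add(S(add(SZ, Z)), mul(SZ, add(SSSZ, Z))))
  [5] S(S(add(add(SZ, Z), mul(SZ, add(SSSZ, Z)))))
  [6] S(S(add(S(add(Z, Z)), mul(SZ, add(SSSZ, Z)))))
  [7] S(S(S(add(add(Z, Z), mul(SZ, add(SSSZ, Z))))))
  [8] S(S(S(add(Z, mul(SZ, add(SSSZ, Z))))))
  [9] S(S(S(mul(SZ, add(SSSZ, Z)))))
  [10] S(S(S(add(add(SSSZ, Z), mul(Z, add(SSSZ, Z))))))
  [11] S(S(S(add(S(add(SSZ, Z)), mul(Z, add(SSSZ, Z))))))
  [12] S(S(S(S(add(add(SSZ, Z), mul(Z, add(SSSZ, Z)))))))
  [13] S(S(S(S(add(S(add(SZ, Z)), mul(Z, add(SSSZ, Z)))))))
  [14] S(S(S(S(S(add(add(SZ, Z), mul(Z, add(SSSZ, Z))))))))
  [15] S(S(S(S(S(add(S(add(Z, Z)), mul(Z, add(SSSZ, Z))))))))
  [16] S(S(S(S(S(S(add(add(Z, Z), mul(Z, add(SSSZ, Z)))))))))
  [17] S(S(S(S(S(S(add(Z, mul(Z, add(SSSZ, Z)))))))))
  [18] S(S(S(S(S(S(mul(Z, add(SSSZ, Z))))))))
  [19] S^6(Z)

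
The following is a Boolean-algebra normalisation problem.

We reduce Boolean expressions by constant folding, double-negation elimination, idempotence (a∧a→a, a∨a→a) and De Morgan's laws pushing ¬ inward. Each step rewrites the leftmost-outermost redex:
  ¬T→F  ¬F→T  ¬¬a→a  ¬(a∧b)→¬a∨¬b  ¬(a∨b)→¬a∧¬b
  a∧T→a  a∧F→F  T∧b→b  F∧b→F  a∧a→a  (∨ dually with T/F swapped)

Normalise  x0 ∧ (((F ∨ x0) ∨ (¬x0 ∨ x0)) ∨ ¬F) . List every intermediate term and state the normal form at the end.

Answer: normal form = x0  (in 4 steps)

Reduction:
  start: x0 ∧ (((F ∨ x0) ∨ (¬x0 ∨ x0)) ∨ ¬F)
  [1] x0 ∧ ((x0 ∨ (¬x0 ∨ x0)) ∨ ¬F)
  [2] x0 ∧ ((x0 ∨ (¬x0 ∨ x0)) ∨ T)
  [3] x0 ∧ T
  [4] x0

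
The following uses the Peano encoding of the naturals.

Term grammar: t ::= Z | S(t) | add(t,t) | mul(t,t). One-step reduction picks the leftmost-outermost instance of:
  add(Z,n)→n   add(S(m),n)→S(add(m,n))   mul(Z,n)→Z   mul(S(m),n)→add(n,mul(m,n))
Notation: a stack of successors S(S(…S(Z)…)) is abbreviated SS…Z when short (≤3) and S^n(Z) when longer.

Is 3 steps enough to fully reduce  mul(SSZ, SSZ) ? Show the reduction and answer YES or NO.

  start: mul(SSZ, SSZ)
  →1  add(SSZ, mul(SZ, SSZ))
  →2  S(add(SZ, mul(SZ, SSZ)))
  →3  S(S(add(Z, mul(SZ, SSZ))))

Answer: NO — after 3 steps the term is S(S(add(Z, mul(SZ, SSZ)))), not yet normal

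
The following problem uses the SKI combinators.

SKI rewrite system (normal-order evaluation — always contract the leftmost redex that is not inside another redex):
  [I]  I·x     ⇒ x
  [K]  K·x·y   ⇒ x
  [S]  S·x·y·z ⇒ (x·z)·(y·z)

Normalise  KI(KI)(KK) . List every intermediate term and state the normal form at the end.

Answer: normal form = KK  (in 2 steps)

Derivation:
  start: KI(KI)(KK)
  step 1: I(KK)
  step 2: KK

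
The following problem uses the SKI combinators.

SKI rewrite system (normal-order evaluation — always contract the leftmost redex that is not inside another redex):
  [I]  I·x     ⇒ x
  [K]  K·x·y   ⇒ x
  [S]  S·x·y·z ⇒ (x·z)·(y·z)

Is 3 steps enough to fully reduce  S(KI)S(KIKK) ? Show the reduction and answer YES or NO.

  start: S(KI)S(KIKK)
  step 1: KI(KIKK)(S(KIKK))
  step 2: I(S(KIKK))
  step 3: S(KIKK)

Answer: NO — after 3 steps the term is S(KIKK), not yet normal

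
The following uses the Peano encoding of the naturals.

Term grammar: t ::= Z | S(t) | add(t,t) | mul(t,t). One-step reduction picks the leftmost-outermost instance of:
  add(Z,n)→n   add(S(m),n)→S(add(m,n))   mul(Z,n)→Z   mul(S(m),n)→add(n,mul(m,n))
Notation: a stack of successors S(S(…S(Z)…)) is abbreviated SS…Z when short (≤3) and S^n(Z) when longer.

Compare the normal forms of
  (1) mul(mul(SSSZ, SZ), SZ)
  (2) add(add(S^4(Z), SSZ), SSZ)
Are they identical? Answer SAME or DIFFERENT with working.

Term A:
  start: mul(mul(SSSZ, SZ), SZ)
  step 1: mul(add(SZ, mul(SSZ, SZ)), SZ)
  step 2: mul(S(add(Z, mul(SSZ, SZ))), SZ)
  step 3: add(SZ, mul(add(Z, mul(SSZ, SZ)), SZ))
  step 4: S(add(Z, mul(add(Z, mul(SSZ, SZ)), SZ)))
  step 5: S(mul(add(Z, mul(SSZ, SZ)), SZ))
  step 6: S(mul(mul(SSZ, SZ), SZ))
  step 7: S(mul(add(SZ, mul(SZ, SZ)), SZ))
  step 8: S(mul(S(add(Z, mul(SZ, SZ))), SZ))
  step 9: S(add(SZ, mul(add(Z, mul(SZ, SZ)), SZ)))
  step 10: S(S(add(Z, mul(add(Z, mul(SZ, SZ)), SZ))))
  step 11: S(S(mul(add(Z, mul(SZ, SZ)), SZ)))
  step 12: S(S(mul(mul(SZ, SZ), SZ)))
  step 13: S(S(mul(add(SZ, mul(Z, SZ)), SZ)))
  step 14: S(S(mul(S(add(Z, mul(Z, SZ))), SZ)))
  step 15: S(S(add(SZ, mul(add(Z, mul(Z, SZ)), SZ))))
  step 16: S(S(S(add(Z, mul(add(Z, mul(Z, SZ)), SZ)))))
  step 17: S(S(S(mul(add(Z, mul(Z, SZ)), SZ))))
  step 18: S(S(S(mul(mul(Z, SZ), SZ))))
  step 19: S(S(S(mul(Z, SZ))))
  step 20: SSSZ

Term B:
  start: add(add(S^4(Z), SSZ), SSZ)
  step 1: add(S(add(SSSZ, SSZ)), SSZ)
  step 2: S(add(add(SSSZ, SSZ), SSZ))
  step 3: S(add(S(add(SSZ, SSZ)), SSZ))
  step 4: S(S(add(add(SSZ, SSZ), SSZ)))
  step 5: S(S(add(S(add(SZ, SSZ)), SSZ)))
  step 6: S(S(S(add(add(SZ, SSZ), SSZ))))
  step 7: S(S(S(add(S(add(Z, SSZ)), SSZ))))
  step 8: S(S(S(S(add(add(Z, SSZ), SSZ)))))
  step 9: S(S(S(S(add(SSZ, SSZ)))))
  step 10: S(S(S(S(S(add(SZ, SSZ))))))
  step 11: S(S(S(S(S(S(add(Z, SSZ)))))))
  step 12: S^8(Z)

Answer: DIFFERENT — A ⇓ SSSZ, B ⇓ S^8(Z)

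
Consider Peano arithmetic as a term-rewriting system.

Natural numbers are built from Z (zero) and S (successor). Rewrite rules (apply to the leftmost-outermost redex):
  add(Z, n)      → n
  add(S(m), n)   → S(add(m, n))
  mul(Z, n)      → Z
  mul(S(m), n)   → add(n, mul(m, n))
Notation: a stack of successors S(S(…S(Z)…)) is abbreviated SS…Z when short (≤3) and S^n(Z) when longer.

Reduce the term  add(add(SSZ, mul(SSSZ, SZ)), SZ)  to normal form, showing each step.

  start: add(add(SSZ, mul(SSSZ, SZ)), SZ)
  [1] add(S(add(SZ, mul(SSSZ, SZ))), SZ)
  [2] S(add(add(SZ, mul(SSSZ, SZ)), SZ))
  [3] S(add(S(add(Z, mul(SSSZ, SZ))), SZ))
  [4] S(S(add(add(Z, mul(SSSZ, SZ)), SZ)))
  [5] S(S(add(mul(SSSZ, SZ), SZ)))
  [6] S(S(add(add(SZ, mul(SSZ, SZ)), SZ)))
  [7] S(S(add(S(add(Z, mul(SSZ, SZ))), SZ)))
  [8] S(S(S(add(add(Z, mul(SSZ, SZ)), SZ))))
  [9] S(S(S(add(mul(SSZ, SZ), SZ))))
  [10] S(S(S(add(add(SZ, mul(SZ, SZ)), SZ))))
  [11] S(S(S(add(S(add(Z, mul(SZ, SZ))), SZ))))
  [12] S(S(S(S(add(add(Z, mul(SZ, SZ)), SZ)))))
  [13] S(S(S(S(add(mul(SZ, SZ), SZ)))))
  [14] S(S(S(S(add(add(SZ, mul(Z, SZ)), SZ)))))
  [15] S(S(S(S(add(S(add(Z, mul(Z, SZ))), SZ)))))
  [16] S(S(S(S(S(add(add(Z, mul(Z, SZ)), SZ))))))
  [17] S(S(S(S(S(add(mul(Z, SZ), SZ))))))
  [18] S(S(S(S(S(add(Z, SZ))))))
  [19] S^6(Z)

Answer: normal form = S^6(Z)  (in 19 steps)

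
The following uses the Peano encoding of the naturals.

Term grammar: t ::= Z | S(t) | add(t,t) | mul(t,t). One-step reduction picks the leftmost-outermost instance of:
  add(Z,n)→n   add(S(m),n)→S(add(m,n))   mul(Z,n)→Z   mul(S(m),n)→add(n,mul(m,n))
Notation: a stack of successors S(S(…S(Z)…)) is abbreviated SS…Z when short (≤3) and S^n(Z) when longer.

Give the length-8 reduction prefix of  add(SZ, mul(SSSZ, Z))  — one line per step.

Answer: after 8 steps: S(mul(Z, Z))

Derivation:
  start: add(SZ, mul(SSSZ, Z))
  [1] S(add(Z, mul(SSSZ, Z)))
  [2] S(mul(SSSZ, Z))
  [3] S(add(Z, mul(SSZ, Z)))
  [4] S(mul(SSZ, Z))
  [5] S(add(Z, mul(SZ, Z)))
  [6] S(mul(SZ, Z))
  [7] S(add(Z, mul(Z, Z)))
  [8] S(mul(Z, Z))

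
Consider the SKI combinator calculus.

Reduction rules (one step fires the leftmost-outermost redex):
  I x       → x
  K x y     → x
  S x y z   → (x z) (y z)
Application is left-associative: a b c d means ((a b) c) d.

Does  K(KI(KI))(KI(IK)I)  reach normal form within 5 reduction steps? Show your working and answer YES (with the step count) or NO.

Answer: YES — reaches normal form I in 2 ≤ 5 steps

Derivation:
  start: K(KI(KI))(KI(IK)I)
  step 1: KI(KI)
  step 2: I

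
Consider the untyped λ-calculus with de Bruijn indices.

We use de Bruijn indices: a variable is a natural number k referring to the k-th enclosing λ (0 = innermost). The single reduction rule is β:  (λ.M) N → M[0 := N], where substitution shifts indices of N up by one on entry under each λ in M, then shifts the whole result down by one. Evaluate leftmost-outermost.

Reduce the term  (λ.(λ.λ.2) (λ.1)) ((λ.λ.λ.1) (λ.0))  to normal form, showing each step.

Answer: normal form = λ.λ.λ.1  (in 3 steps)

Working:
  start: (λ.(λ.λ.2) (λ.1)) ((λ.λ.λ.1) (λ.0))
  [1] (λ.λ.(λ.λ.λ.1) (λ.0)) (λ.(λ.λ.λ.1) (λ.0))
  [2] λ.(λ.λ.λ.1) (λ.0)
  [3] λ.λ.λ.1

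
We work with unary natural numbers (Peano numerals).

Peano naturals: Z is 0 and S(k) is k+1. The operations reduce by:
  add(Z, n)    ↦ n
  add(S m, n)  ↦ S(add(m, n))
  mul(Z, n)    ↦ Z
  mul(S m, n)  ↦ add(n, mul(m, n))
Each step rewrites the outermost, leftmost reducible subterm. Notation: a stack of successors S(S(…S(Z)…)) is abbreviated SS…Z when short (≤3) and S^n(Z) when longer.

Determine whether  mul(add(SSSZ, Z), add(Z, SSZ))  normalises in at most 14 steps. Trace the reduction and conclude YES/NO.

Answer: NO — after 14 steps the term is S(S(S(S(add(add(Z, SSZ), mul(add(Z, Z), add(Z, SSZ))))))), not yet normal

Working:
  start: mul(add(SSSZ, Z), add(Z, SSZ))
  →1  mul(S(add(SSZ, Z)), add(Z, SSZ))
  →2  add(add(Z, SSZ), mul(add(SSZ, Z), add(Z, SSZ)))
  →3  add(SSZ, mul(add(SSZ, Z), add(Z, SSZ)))
  →4  S(add(SZ, mul(add(SSZ, Z), add(Z, SSZ))))
  →5  S(S(add(Z, mul(add(SSZ, Z), add(Z, SSZ)))))
  →6  S(S(mul(add(SSZ, Z), add(Z, SSZ))))
  →7  S(S(mul(S(add(SZ, Z)), add(Z, SSZ))))
  →8  S(S(add(add(Z, SSZ), mul(add(SZ, Z), add(Z, SSZ)))))
  →9  S(S(add(SSZ, mul(add(SZ, Z), add(Z, SSZ)))))
  →10  S(S(S(add(SZ, mul(add(SZ, Z), add(Z, SSZ))))))
  →11  S(S(S(S(add(Z, mul(add(SZ, Z), add(Z, SSZ)))))))
  →12  S(S(S(S(mul(add(SZ, Z), add(Z, SSZ))))))
  →13  S(S(S(S(mul(S(add(Z, Z)), add(Z, SSZ))))))
  →14  S(S(S(S(add(add(Z, SSZ), mul(add(Z, Z), add(Z, SSZ)))))))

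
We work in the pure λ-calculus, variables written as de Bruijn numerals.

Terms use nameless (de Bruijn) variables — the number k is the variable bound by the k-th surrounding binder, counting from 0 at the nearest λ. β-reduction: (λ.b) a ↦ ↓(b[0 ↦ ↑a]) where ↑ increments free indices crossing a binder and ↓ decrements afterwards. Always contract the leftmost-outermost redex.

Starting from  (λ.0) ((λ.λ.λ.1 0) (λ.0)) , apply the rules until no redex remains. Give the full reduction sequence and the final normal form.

Answer: normal form = λ.λ.1 0  (in 2 steps)

Reduction:
  start: (λ.0) ((λ.λ.λ.1 0) (λ.0))
  →1  (λ.λ.λ.1 0) (λ.0)
  →2  λ.λ.1 0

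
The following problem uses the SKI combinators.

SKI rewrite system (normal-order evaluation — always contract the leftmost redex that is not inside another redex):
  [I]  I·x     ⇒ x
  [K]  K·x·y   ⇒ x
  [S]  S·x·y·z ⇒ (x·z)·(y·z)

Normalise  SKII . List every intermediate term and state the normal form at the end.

  start: SKII
  step 1: KI(II)
  step 2: I

Answer: normal form = I  (in 2 steps)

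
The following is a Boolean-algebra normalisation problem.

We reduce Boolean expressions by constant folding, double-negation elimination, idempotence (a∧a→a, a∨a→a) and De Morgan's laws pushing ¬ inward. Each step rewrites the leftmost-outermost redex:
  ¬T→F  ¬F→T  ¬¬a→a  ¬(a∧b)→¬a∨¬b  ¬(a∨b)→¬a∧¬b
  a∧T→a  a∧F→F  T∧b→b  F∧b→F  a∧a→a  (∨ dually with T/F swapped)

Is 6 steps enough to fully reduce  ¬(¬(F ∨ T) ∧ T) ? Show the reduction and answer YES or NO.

Answer: YES — reaches normal form T in 4 ≤ 6 steps

Reduction:
  start: ¬(¬(F ∨ T) ∧ T)
  step 1: ¬¬(F ∨ T) ∨ ¬T
  step 2: (F ∨ T) ∨ ¬T
  step 3: T ∨ ¬T
  step 4: T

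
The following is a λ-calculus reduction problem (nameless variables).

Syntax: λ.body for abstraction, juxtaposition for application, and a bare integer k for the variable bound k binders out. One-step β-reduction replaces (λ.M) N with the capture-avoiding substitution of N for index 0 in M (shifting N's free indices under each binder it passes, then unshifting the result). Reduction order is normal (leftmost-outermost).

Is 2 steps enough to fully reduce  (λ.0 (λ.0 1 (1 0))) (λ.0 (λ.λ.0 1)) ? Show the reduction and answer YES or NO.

  start: (λ.0 (λ.0 1 (1 0))) (λ.0 (λ.λ.0 1))
  step 1: (λ.0 (λ.λ.0 1)) (λ.0 (λ.0 (λ.λ.0 1)) ((λ.0 (λ.λ.0 1)) 0))
  step 2: (λ.0 (λ.0 (λ.λ.0 1)) ((λ.0 (λ.λ.0 1)) 0)) (λ.λ.0 1)

Answer: NO — after 2 steps the term is (λ.0 (λ.0 (λ.λ.0 1)) ((λ.0 (λ.λ.0 1)) 0)) (λ.λ.0 1), not yet normal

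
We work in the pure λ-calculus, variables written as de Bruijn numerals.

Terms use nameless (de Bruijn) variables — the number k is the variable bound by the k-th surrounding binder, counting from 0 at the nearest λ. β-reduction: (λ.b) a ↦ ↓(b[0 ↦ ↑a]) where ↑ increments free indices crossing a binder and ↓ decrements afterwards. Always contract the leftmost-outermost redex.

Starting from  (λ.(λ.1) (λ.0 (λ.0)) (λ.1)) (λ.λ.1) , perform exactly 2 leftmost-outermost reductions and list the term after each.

  start: (λ.(λ.1) (λ.0 (λ.0)) (λ.1)) (λ.λ.1)
  [1] (λ.λ.λ.1) (λ.0 (λ.0)) (λ.λ.λ.1)
  [2] (λ.λ.1) (λ.λ.λ.1)

Answer: after 2 steps: (λ.λ.1) (λ.λ.λ.1)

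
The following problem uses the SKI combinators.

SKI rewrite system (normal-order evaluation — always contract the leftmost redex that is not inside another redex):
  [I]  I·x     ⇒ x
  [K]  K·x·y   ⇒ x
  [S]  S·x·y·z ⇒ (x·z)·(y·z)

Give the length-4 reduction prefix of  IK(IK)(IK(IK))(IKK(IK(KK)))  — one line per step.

Answer: after 4 steps: K(KK(IK(KK)))

Reduction:
  start: IK(IK)(IK(IK))(IKK(IK(KK)))
  [1] K(IK)(IK(IK))(IKK(IK(KK)))
  [2] IK(IKK(IK(KK)))
  [3] K(IKK(IK(KK)))
  [4] K(KK(IK(KK)))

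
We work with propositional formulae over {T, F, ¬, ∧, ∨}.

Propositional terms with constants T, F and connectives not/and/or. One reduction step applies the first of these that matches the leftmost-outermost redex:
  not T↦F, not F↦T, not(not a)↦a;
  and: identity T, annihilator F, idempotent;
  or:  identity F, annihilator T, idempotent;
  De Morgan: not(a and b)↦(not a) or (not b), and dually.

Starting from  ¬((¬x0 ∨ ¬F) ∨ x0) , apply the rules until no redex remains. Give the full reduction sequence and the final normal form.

Answer: normal form = F  (in 6 steps)

Working:
  start: ¬((¬x0 ∨ ¬F) ∨ x0)
  [1] ¬(¬x0 ∨ ¬F) ∧ ¬x0
  [2] (¬¬x0 ∧ ¬¬F) ∧ ¬x0
  [3] (x0 ∧ ¬¬F) ∧ ¬x0
  [4] (x0 ∧ F) ∧ ¬x0
  [5] F ∧ ¬x0
  [6] F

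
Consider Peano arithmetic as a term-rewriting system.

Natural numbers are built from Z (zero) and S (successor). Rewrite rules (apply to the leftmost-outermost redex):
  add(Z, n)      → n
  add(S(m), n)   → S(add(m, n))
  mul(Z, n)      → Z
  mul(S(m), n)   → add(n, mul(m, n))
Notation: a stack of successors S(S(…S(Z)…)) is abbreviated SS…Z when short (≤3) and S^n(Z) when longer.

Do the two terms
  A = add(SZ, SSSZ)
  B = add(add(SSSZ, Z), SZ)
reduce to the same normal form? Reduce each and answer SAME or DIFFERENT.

Term A:
  start: add(SZ, SSSZ)
  [1] S(add(Z, SSSZ))
  [2] S^4(Z)

Term B:
  start: add(add(SSSZ, Z), SZ)
  [1] add(S(add(SSZ, Z)), SZ)
  [2] S(add(add(SSZ, Z), SZ))
  [3] S(add(S(add(SZ, Z)), SZ))
  [4] S(S(add(add(SZ, Z), SZ)))
  [5] S(S(add(S(add(Z, Z)), SZ)))
  [6] S(S(S(add(add(Z, Z), SZ))))
  [7] S(S(S(add(Z, SZ))))
  [8] S^4(Z)

Answer: SAME — A ⇓ S^4(Z), B ⇓ S^4(Z)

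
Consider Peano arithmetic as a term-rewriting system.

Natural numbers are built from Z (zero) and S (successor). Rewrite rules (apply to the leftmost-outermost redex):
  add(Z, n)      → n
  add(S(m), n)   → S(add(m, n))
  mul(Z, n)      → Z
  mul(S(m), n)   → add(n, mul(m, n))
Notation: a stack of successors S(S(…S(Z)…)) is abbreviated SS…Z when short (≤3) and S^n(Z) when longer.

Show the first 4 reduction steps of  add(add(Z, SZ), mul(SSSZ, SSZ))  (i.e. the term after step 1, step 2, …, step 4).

Answer: after 4 steps: S(add(SSZ, mul(SSZ, SSZ)))

Reduction:
  start: add(add(Z, SZ), mul(SSSZ, SSZ))
  [1] add(SZ, mul(SSSZ, SSZ))
  [2] S(add(Z, mul(SSSZ, SSZ)))
  [3] S(mul(SSSZ, SSZ))
  [4] S(add(SSZ, mul(SSZ, SSZ)))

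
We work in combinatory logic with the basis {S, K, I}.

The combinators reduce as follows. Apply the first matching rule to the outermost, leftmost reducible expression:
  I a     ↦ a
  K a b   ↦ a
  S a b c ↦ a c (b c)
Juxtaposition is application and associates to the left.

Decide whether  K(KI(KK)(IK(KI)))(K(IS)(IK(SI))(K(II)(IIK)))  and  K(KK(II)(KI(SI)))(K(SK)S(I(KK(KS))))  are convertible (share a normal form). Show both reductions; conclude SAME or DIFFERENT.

Term A:
  start: K(KI(KK)(IK(KI)))(K(IS)(IK(SI))(K(II)(IIK)))
  →1  KI(KK)(IK(KI))
  →2  I(IK(KI))
  →3  IK(KI)
  →4  K(KI)

Term B:
  start: K(KK(II)(KI(SI)))(K(SK)S(I(KK(KS))))
  →1  KK(II)(KI(SI))
  →2  K(KI(SI))
  →3  KI

Answer: DIFFERENT — A ⇓ K(KI), B ⇓ KI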